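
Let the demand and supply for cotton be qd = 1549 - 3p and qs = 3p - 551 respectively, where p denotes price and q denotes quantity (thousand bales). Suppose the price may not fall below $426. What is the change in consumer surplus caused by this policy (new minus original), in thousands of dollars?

-29260

Setting quantity demanded equal to quantity supplied, 1549 - 3p = 3p - 551, gives p* = 350 and q* = 499.
Because the floor (426) lies above the market-clearing price, it is binding.
At p = 426: qd = 1549 - 3·426 = 271 and qs = 3·426 - 551 = 727.
Consumer surplus without the control is ½ · (1549/3 - 350) · 499 = 249001/6.
With the floor, consumers buy 271 units at 426, so CS = ½ · (1549/3 - 426) · 271 = 73441/6.
Change in consumer surplus = 73441/6 - 249001/6 = -29260.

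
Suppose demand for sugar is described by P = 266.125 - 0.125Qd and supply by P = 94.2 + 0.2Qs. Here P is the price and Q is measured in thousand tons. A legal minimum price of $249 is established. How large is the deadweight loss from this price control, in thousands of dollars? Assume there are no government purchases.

Rearranging demand gives Qd = 2129 - 8P; rearranging supply gives Qs = 5P - 471. Setting quantity demanded equal to quantity supplied, 2129 - 8P = 5P - 471, gives P* = 200 and Q* = 529.
Since 249 > 200, the floor is binding.
At P = 249: Qd = 2129 - 8·249 = 137 and Qs = 5·249 - 471 = 774.
Quantity traded falls to 137. At Q = 137 the demand price is (2129 - 137)/8 = 249 and the supply price is (471 + 137)/5 = 121.6.
Deadweight loss = ½ · (249 - 121.6) · (529 - 137) = ½ · 127.4 · 392 = 24970.4.

24970.4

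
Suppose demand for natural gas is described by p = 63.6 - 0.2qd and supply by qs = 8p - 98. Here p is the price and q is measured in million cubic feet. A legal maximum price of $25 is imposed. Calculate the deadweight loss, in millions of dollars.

509.6

Rearranging demand gives qd = 318 - 5p. Setting quantity demanded equal to quantity supplied, 318 - 5p = 8p - 98, gives p* = 32 and q* = 158.
Because the ceiling (25) lies below the market-clearing price, it is binding.
At p = 25: qd = 318 - 5·25 = 193 and qs = 8·25 - 98 = 102.
Quantity traded falls to 102. At q = 102 the demand price is (318 - 102)/5 = 43.2 and the supply price is (98 + 102)/8 = 25.
Deadweight loss = ½ · (43.2 - 25) · (158 - 102) = ½ · 18.2 · 56 = 509.6.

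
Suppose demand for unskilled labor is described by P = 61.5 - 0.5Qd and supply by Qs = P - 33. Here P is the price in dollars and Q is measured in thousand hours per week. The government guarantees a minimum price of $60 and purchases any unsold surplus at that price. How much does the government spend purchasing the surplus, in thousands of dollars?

Rearranging demand gives Qd = 123 - 2P. Equilibrium: 123 - 2P = P - 33, so 156 = 3P and P* = 52, Q* = 19.
The floor of 60 is above the equilibrium price 52, so it binds.
At P = 60: Qd = 123 - 2·60 = 3 and Qs = 60 - 33 = 27.
Surplus = Qs - Qd = 24.
Government expenditure = surplus × support price = 24 × 60 = 1440.

1440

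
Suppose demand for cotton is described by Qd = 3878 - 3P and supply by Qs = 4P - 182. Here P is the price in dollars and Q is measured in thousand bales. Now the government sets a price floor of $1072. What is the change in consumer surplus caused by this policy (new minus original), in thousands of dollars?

-688800

Equilibrium: 3878 - 3P = 4P - 182, so 4060 = 7P and P* = 580, Q* = 2138.
The floor of 1072 is above the equilibrium price 580, so it binds.
At P = 1072: Qd = 3878 - 3·1072 = 662 and Qs = 4·1072 - 182 = 4106.
Consumer surplus without the control is ½ · (3878/3 - 580) · 2138 = 2285522/3.
With the floor, consumers buy 662 units at 1072, so CS = ½ · (3878/3 - 1072) · 662 = 219122/3.
Change in consumer surplus = 219122/3 - 2285522/3 = -688800.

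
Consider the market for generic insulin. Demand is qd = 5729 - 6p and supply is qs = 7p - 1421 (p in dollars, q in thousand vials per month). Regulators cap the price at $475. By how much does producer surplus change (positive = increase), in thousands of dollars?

Without the control the market clears where 5729 - 6p = 7p - 1421, i.e. p* = 550 and q* = 2429.
Because the ceiling (475) lies below the market-clearing price, it is binding.
At p = 475: qd = 5729 - 6·475 = 2879 and qs = 7·475 - 1421 = 1904.
Producer surplus without the control is ½ · (550 - 203) · 2429 = 421431.5.
With the ceiling, producers sell 1904 units at 475, so PS = ½ · (475 - 203) · 1904 = 258944.
Change in producer surplus = 258944 - 421431.5 = -162487.5.

-162487.5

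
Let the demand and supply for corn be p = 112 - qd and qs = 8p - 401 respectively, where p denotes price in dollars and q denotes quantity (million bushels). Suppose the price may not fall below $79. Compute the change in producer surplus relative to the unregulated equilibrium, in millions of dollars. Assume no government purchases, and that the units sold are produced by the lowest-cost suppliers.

695.75

Rearranging demand gives qd = 112 - p. In a free market, 112 - p = 8p - 401 gives the equilibrium p* = 57, q* = 55.
The floor of 79 is above the equilibrium price 57, so it binds.
At p = 79: qd = 112 - 79 = 33 and qs = 8·79 - 401 = 231.
Producer surplus without the control is ½ · (57 - 50.125) · 55 = 189.0625.
With the floor, 33 units are sold at 79. The supply price at q = 33 is 54.25, so PS = ½ · [(79 - 50.125) + (79 - 54.25)] · 33 = 884.8125.
Change in producer surplus = 884.8125 - 189.0625 = 695.75.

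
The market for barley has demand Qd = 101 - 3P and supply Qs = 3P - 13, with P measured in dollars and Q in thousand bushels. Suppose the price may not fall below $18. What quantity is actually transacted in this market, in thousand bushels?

Setting quantity demanded equal to quantity supplied, 101 - 3P = 3P - 13, gives P* = 19 and Q* = 44.
Since 18 is below P* = 19, the floor does not bind and the free-market outcome prevails.

44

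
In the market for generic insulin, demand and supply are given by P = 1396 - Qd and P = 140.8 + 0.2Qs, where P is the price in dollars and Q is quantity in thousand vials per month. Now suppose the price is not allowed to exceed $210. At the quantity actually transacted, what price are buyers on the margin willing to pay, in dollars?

Rearranging demand gives Qd = 1396 - P; rearranging supply gives Qs = 5P - 704. In a free market, 1396 - P = 5P - 704 gives the equilibrium P* = 350, Q* = 1046.
Because the ceiling (210) lies below the market-clearing price, it is binding.
At P = 210: Qd = 1396 - 210 = 1186 and Qs = 5·210 - 704 = 346.
Only 346 units reach the market. On the demand curve, the marginal buyer's willingness to pay at Q = 346 is (1396 - 346) = 1050.

1050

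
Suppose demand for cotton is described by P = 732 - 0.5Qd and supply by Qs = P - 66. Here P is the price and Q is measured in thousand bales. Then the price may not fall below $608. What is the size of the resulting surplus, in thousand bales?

Rearranging demand gives Qd = 1464 - 2P. In a free market, 1464 - 2P = P - 66 gives the equilibrium P* = 510, Q* = 444.
Since 608 > 510, the floor is binding.
At P = 608: Qd = 1464 - 2·608 = 248 and Qs = 608 - 66 = 542.
Surplus = Qs - Qd = 542 - 248 = 294.

294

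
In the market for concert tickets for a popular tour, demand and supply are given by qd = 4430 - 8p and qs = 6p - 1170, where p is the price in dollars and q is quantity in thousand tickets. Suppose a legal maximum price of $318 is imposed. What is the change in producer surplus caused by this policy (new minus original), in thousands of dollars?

-80688

Equilibrium: 4430 - 8p = 6p - 1170, so 5600 = 14p and p* = 400, q* = 1230.
The ceiling of 318 is below the equilibrium price 400, so it binds.
At p = 318: qd = 4430 - 8·318 = 1886 and qs = 6·318 - 1170 = 738.
Producer surplus without the control is ½ · (400 - 195) · 1230 = 126075.
With the ceiling, producers sell 738 units at 318, so PS = ½ · (318 - 195) · 738 = 45387.
Change in producer surplus = 45387 - 126075 = -80688.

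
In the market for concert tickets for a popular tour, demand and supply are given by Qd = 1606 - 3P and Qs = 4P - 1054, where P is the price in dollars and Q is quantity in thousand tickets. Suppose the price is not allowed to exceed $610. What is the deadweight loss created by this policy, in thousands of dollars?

0

In a free market, 1606 - 3P = 4P - 1054 gives the equilibrium P* = 380, Q* = 466.
The ceiling of 610 is above the equilibrium price 380, so it is not binding; the market clears at P* = 380, Q* = 466.
Since the control does not bind, no trades are prevented and deadweight loss is zero.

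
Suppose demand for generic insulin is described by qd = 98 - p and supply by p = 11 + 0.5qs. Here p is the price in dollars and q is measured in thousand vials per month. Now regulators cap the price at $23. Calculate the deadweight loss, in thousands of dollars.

867

Rearranging supply gives qs = 2p - 22. Setting quantity demanded equal to quantity supplied, 98 - p = 2p - 22, gives p* = 40 and q* = 58.
Since 23 < 40, the ceiling is binding.
At p = 23: qd = 98 - 23 = 75 and qs = 2·23 - 22 = 24.
Quantity traded falls to 24. At q = 24 the demand price is 98 - 24 = 74 and the supply price is (22 + 24)/2 = 23.
Deadweight loss = ½ · (74 - 23) · (58 - 24) = ½ · 51 · 34 = 867.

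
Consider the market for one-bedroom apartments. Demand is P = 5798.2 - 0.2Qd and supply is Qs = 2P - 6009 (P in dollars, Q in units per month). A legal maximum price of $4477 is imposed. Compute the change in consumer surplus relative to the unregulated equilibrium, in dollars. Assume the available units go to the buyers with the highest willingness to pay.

Rearranging demand gives Qd = 28991 - 5P. Setting quantity demanded equal to quantity supplied, 28991 - 5P = 2P - 6009, gives P* = 5000 and Q* = 3991.
Since 4477 < 5000, the ceiling is binding.
At P = 4477: Qd = 28991 - 5·4477 = 6606 and Qs = 2·4477 - 6009 = 2945.
Consumer surplus without the control is ½ · (5798.2 - 5000) · 3991 = 1592808.1.
With the ceiling, 2945 units are sold at 4477 (assume they go to the highest-value buyers). The demand price at Q = 2945 is 5209.2, so CS = ½ · [(5798.2 - 4477) + (5209.2 - 4477)] · 2945 = 3023631.5.
Change in consumer surplus = 3023631.5 - 1592808.1 = 1430823.4.

1430823.4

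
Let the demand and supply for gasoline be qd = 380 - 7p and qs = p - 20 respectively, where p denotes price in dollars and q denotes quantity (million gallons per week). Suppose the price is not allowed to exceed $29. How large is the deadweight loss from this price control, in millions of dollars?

252

Equilibrium: 380 - 7p = p - 20, so 400 = 8p and p* = 50, q* = 30.
Since 29 < 50, the ceiling is binding.
At p = 29: qd = 380 - 7·29 = 177 and qs = 29 - 20 = 9.
Quantity traded falls to 9. At q = 9 the demand price is (380 - 9)/7 = 53 and the supply price is 20 + 9 = 29.
Deadweight loss = ½ · (53 - 29) · (30 - 9) = ½ · 24 · 21 = 252.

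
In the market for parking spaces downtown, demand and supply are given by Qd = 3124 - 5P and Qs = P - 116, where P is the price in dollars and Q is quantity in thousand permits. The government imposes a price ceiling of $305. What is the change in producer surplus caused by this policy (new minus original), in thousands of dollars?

-72027.5

Equilibrium: 3124 - 5P = P - 116, so 3240 = 6P and P* = 540, Q* = 424.
The ceiling of 305 is below the equilibrium price 540, so it binds.
At P = 305: Qd = 3124 - 5·305 = 1599 and Qs = 305 - 116 = 189.
Producer surplus without the control is ½ · (540 - 116) · 424 = 89888.
With the ceiling, producers sell 189 units at 305, so PS = ½ · (305 - 116) · 189 = 17860.5.
Change in producer surplus = 17860.5 - 89888 = -72027.5.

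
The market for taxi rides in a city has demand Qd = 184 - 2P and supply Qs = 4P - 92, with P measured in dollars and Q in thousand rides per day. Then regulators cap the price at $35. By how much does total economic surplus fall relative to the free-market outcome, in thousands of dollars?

726

Equilibrium: 184 - 2P = 4P - 92, so 276 = 6P and P* = 46, Q* = 92.
The ceiling of 35 is below the equilibrium price 46, so it binds.
At P = 35: Qd = 184 - 2·35 = 114 and Qs = 4·35 - 92 = 48.
Quantity traded falls to 48. At Q = 48 the demand price is (184 - 48)/2 = 68 and the supply price is (92 + 48)/4 = 35.
Deadweight loss = ½ · (68 - 35) · (92 - 48) = ½ · 33 · 44 = 726.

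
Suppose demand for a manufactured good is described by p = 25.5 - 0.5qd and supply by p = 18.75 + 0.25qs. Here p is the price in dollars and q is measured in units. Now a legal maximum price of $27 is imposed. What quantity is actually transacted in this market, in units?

Rearranging demand gives qd = 51 - 2p; rearranging supply gives qs = 4p - 75. Equilibrium: 51 - 2p = 4p - 75, so 126 = 6p and p* = 21, q* = 9.
Since 27 is above p* = 21, the ceiling does not bind and the free-market outcome prevails.

9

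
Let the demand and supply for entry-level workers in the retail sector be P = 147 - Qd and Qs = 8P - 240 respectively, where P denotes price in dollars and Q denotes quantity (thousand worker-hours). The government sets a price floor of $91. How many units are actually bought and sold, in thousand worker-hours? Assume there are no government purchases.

Rearranging demand gives Qd = 147 - P. In a free market, 147 - P = 8P - 240 gives the equilibrium P* = 43, Q* = 104.
Because the floor (91) lies above the market-clearing price, it is binding.
At P = 91: Qd = 147 - 91 = 56 and Qs = 8·91 - 240 = 488.
The quantity actually transacted is the short side, demand: 56.

56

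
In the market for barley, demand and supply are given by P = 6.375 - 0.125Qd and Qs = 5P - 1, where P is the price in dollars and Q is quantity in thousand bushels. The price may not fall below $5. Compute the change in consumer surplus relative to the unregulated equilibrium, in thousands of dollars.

Rearranging demand gives Qd = 51 - 8P. Equilibrium: 51 - 8P = 5P - 1, so 52 = 13P and P* = 4, Q* = 19.
Since 5 > 4, the floor is binding.
At P = 5: Qd = 51 - 8·5 = 11 and Qs = 5·5 - 1 = 24.
Consumer surplus without the control is ½ · (6.375 - 4) · 19 = 22.5625.
With the floor, consumers buy 11 units at 5, so CS = ½ · (6.375 - 5) · 11 = 7.5625.
Change in consumer surplus = 7.5625 - 22.5625 = -15.

-15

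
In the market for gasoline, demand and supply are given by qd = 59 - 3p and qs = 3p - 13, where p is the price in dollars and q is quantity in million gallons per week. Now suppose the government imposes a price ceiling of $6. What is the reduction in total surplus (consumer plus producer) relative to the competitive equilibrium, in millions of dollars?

108

In a free market, 59 - 3p = 3p - 13 gives the equilibrium p* = 12, q* = 23.
Since 6 < 12, the ceiling is binding.
At p = 6: qd = 59 - 3·6 = 41 and qs = 3·6 - 13 = 5.
Quantity traded falls to 5. At q = 5 the demand price is (59 - 5)/3 = 18 and the supply price is (13 + 5)/3 = 6.
Deadweight loss = ½ · (18 - 6) · (23 - 5) = ½ · 12 · 18 = 108.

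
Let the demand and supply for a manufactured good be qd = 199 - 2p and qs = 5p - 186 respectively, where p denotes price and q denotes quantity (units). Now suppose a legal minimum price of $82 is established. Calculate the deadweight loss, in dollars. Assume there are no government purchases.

1020.6

Equilibrium: 199 - 2p = 5p - 186, so 385 = 7p and p* = 55, q* = 89.
Since 82 > 55, the floor is binding.
At p = 82: qd = 199 - 2·82 = 35 and qs = 5·82 - 186 = 224.
Quantity traded falls to 35. At q = 35 the demand price is (199 - 35)/2 = 82 and the supply price is (186 + 35)/5 = 44.2.
Deadweight loss = ½ · (82 - 44.2) · (89 - 35) = ½ · 37.8 · 54 = 1020.6.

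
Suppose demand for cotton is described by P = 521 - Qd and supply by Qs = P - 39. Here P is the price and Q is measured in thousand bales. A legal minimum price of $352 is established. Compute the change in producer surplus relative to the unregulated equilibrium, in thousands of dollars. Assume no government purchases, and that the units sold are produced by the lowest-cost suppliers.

9576

Rearranging demand gives Qd = 521 - P. Without the control the market clears where 521 - P = P - 39, i.e. P* = 280 and Q* = 241.
Because the floor (352) lies above the market-clearing price, it is binding.
At P = 352: Qd = 521 - 352 = 169 and Qs = 352 - 39 = 313.
Producer surplus without the control is ½ · (280 - 39) · 241 = 29040.5.
With the floor, 169 units are sold at 352. The supply price at Q = 169 is 208, so PS = ½ · [(352 - 39) + (352 - 208)] · 169 = 38616.5.
Change in producer surplus = 38616.5 - 29040.5 = 9576.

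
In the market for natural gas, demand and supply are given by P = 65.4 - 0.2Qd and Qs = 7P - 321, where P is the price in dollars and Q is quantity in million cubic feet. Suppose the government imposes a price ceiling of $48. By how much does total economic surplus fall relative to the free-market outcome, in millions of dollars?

302.4

Rearranging demand gives Qd = 327 - 5P. In a free market, 327 - 5P = 7P - 321 gives the equilibrium P* = 54, Q* = 57.
Because the ceiling (48) lies below the market-clearing price, it is binding.
At P = 48: Qd = 327 - 5·48 = 87 and Qs = 7·48 - 321 = 15.
Quantity traded falls to 15. At Q = 15 the demand price is (327 - 15)/5 = 62.4 and the supply price is (321 + 15)/7 = 48.
Deadweight loss = ½ · (62.4 - 48) · (57 - 15) = ½ · 14.4 · 42 = 302.4.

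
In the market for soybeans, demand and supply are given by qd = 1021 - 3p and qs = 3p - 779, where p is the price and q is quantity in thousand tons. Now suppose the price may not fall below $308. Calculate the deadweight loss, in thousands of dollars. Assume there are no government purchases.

Without the control the market clears where 1021 - 3p = 3p - 779, i.e. p* = 300 and q* = 121.
Since 308 > 300, the floor is binding.
At p = 308: qd = 1021 - 3·308 = 97 and qs = 3·308 - 779 = 145.
Quantity traded falls to 97. At q = 97 the demand price is (1021 - 97)/3 = 308 and the supply price is (779 + 97)/3 = 292.
Deadweight loss = ½ · (308 - 292) · (121 - 97) = ½ · 16 · 24 = 192.

192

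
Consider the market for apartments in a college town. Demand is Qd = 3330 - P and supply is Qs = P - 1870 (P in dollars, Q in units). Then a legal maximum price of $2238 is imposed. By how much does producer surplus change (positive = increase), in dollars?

-198738

Setting quantity demanded equal to quantity supplied, 3330 - P = P - 1870, gives P* = 2600 and Q* = 730.
Since 2238 < 2600, the ceiling is binding.
At P = 2238: Qd = 3330 - 2238 = 1092 and Qs = 2238 - 1870 = 368.
Producer surplus without the control is ½ · (2600 - 1870) · 730 = 266450.
With the ceiling, producers sell 368 units at 2238, so PS = ½ · (2238 - 1870) · 368 = 67712.
Change in producer surplus = 67712 - 266450 = -198738.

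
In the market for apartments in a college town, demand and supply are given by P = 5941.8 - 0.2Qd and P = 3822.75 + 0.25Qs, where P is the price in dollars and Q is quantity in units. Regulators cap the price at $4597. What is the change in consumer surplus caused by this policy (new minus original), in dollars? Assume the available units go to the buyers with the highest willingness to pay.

988236.6

Rearranging demand gives Qd = 29709 - 5P; rearranging supply gives Qs = 4P - 15291. In a free market, 29709 - 5P = 4P - 15291 gives the equilibrium P* = 5000, Q* = 4709.
The ceiling of 4597 is below the equilibrium price 5000, so it binds.
At P = 4597: Qd = 29709 - 5·4597 = 6724 and Qs = 4·4597 - 15291 = 3097.
Consumer surplus without the control is ½ · (5941.8 - 5000) · 4709 = 2217468.1.
With the ceiling, 3097 units are sold at 4597 (assume they go to the highest-value buyers). The demand price at Q = 3097 is 5322.4, so CS = ½ · [(5941.8 - 4597) + (5322.4 - 4597)] · 3097 = 3205704.7.
Change in consumer surplus = 3205704.7 - 2217468.1 = 988236.6.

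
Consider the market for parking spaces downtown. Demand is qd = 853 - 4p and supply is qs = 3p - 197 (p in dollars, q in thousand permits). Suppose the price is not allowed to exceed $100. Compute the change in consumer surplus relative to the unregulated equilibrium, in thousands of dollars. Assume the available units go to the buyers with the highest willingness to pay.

Setting quantity demanded equal to quantity supplied, 853 - 4p = 3p - 197, gives p* = 150 and q* = 253.
Because the ceiling (100) lies below the market-clearing price, it is binding.
At p = 100: qd = 853 - 4·100 = 453 and qs = 3·100 - 197 = 103.
Consumer surplus without the control is ½ · (213.25 - 150) · 253 = 8001.125.
With the ceiling, 103 units are sold at 100 (assume they go to the highest-value buyers). The demand price at q = 103 is 187.5, so CS = ½ · [(213.25 - 100) + (187.5 - 100)] · 103 = 10338.625.
Change in consumer surplus = 10338.625 - 8001.125 = 2337.5.

2337.5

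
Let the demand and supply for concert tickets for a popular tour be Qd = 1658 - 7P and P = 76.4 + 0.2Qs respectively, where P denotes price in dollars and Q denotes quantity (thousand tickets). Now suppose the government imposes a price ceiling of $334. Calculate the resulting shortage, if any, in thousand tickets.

Rearranging supply gives Qs = 5P - 382. In a free market, 1658 - 7P = 5P - 382 gives the equilibrium P* = 170, Q* = 468.
Since 334 is above P* = 170, the ceiling does not bind and the free-market outcome prevails.
Since the control does not bind, there is no shortage.

0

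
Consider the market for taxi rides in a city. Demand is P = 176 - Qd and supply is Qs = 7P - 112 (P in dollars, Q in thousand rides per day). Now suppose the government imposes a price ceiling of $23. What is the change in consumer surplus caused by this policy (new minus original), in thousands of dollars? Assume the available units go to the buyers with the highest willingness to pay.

-3503.5

Rearranging demand gives Qd = 176 - P. Without the control the market clears where 176 - P = 7P - 112, i.e. P* = 36 and Q* = 140.
Since 23 < 36, the ceiling is binding.
At P = 23: Qd = 176 - 23 = 153 and Qs = 7·23 - 112 = 49.
Consumer surplus without the control is ½ · (176 - 36) · 140 = 9800.
With the ceiling, 49 units are sold at 23 (assume they go to the highest-value buyers). The demand price at Q = 49 is 127, so CS = ½ · [(176 - 23) + (127 - 23)] · 49 = 6296.5.
Change in consumer surplus = 6296.5 - 9800 = -3503.5.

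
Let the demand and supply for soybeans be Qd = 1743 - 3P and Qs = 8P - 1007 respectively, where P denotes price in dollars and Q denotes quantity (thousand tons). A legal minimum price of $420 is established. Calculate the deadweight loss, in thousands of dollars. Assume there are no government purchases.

In a free market, 1743 - 3P = 8P - 1007 gives the equilibrium P* = 250, Q* = 993.
Because the floor (420) lies above the market-clearing price, it is binding.
At P = 420: Qd = 1743 - 3·420 = 483 and Qs = 8·420 - 1007 = 2353.
Quantity traded falls to 483. At Q = 483 the demand price is (1743 - 483)/3 = 420 and the supply price is (1007 + 483)/8 = 186.25.
Deadweight loss = ½ · (420 - 186.25) · (993 - 483) = ½ · 233.75 · 510 = 59606.25.

59606.25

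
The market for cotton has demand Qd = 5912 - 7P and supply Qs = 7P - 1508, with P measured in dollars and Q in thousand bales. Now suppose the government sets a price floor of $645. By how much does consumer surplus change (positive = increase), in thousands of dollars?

Equilibrium: 5912 - 7P = 7P - 1508, so 7420 = 14P and P* = 530, Q* = 2202.
Since 645 > 530, the floor is binding.
At P = 645: Qd = 5912 - 7·645 = 1397 and Qs = 7·645 - 1508 = 3007.
Consumer surplus without the control is ½ · (5912/7 - 530) · 2202 = 2424402/7.
With the floor, consumers buy 1397 units at 645, so CS = ½ · (5912/7 - 645) · 1397 = 1951609/14.
Change in consumer surplus = 1951609/14 - 2424402/7 = -206942.5.

-206942.5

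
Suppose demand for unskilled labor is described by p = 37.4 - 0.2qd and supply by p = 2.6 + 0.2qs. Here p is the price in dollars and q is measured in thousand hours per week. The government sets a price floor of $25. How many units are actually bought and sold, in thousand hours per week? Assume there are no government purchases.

Rearranging demand gives qd = 187 - 5p; rearranging supply gives qs = 5p - 13. In a free market, 187 - 5p = 5p - 13 gives the equilibrium p* = 20, q* = 87.
The floor of 25 is above the equilibrium price 20, so it binds.
At p = 25: qd = 187 - 5·25 = 62 and qs = 5·25 - 13 = 112.
The quantity actually transacted is the short side, demand: 62.

62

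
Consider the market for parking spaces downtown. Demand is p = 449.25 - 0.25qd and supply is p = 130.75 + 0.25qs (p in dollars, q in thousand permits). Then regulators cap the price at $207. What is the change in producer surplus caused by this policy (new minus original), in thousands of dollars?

-39093

Rearranging demand gives qd = 1797 - 4p; rearranging supply gives qs = 4p - 523. Without the control the market clears where 1797 - 4p = 4p - 523, i.e. p* = 290 and q* = 637.
Since 207 < 290, the ceiling is binding.
At p = 207: qd = 1797 - 4·207 = 969 and qs = 4·207 - 523 = 305.
Producer surplus without the control is ½ · (290 - 130.75) · 637 = 50721.125.
With the ceiling, producers sell 305 units at 207, so PS = ½ · (207 - 130.75) · 305 = 11628.125.
Change in producer surplus = 11628.125 - 50721.125 = -39093.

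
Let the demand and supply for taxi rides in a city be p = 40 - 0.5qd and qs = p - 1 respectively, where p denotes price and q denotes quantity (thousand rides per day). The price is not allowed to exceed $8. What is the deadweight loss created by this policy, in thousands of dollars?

Rearranging demand gives qd = 80 - 2p. Without the control the market clears where 80 - 2p = p - 1, i.e. p* = 27 and q* = 26.
Because the ceiling (8) lies below the market-clearing price, it is binding.
At p = 8: qd = 80 - 2·8 = 64 and qs = 8 - 1 = 7.
Quantity traded falls to 7. At q = 7 the demand price is (80 - 7)/2 = 36.5 and the supply price is 1 + 7 = 8.
Deadweight loss = ½ · (36.5 - 8) · (26 - 7) = ½ · 28.5 · 19 = 270.75.

270.75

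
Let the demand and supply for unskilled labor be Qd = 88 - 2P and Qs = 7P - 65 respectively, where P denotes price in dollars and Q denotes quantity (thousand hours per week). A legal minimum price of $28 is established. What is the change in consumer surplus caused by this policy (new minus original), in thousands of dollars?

-473

Without the control the market clears where 88 - 2P = 7P - 65, i.e. P* = 17 and Q* = 54.
The floor of 28 is above the equilibrium price 17, so it binds.
At P = 28: Qd = 88 - 2·28 = 32 and Qs = 7·28 - 65 = 131.
Consumer surplus without the control is ½ · (44 - 17) · 54 = 729.
With the floor, consumers buy 32 units at 28, so CS = ½ · (44 - 28) · 32 = 256.
Change in consumer surplus = 256 - 729 = -473.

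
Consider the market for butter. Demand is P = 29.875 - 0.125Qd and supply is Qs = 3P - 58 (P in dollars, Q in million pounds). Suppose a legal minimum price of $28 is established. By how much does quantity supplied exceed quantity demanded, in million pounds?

Rearranging demand gives Qd = 239 - 8P. In a free market, 239 - 8P = 3P - 58 gives the equilibrium P* = 27, Q* = 23.
Because the floor (28) lies above the market-clearing price, it is binding.
At P = 28: Qd = 239 - 8·28 = 15 and Qs = 3·28 - 58 = 26.
Surplus = Qs - Qd = 26 - 15 = 11.

11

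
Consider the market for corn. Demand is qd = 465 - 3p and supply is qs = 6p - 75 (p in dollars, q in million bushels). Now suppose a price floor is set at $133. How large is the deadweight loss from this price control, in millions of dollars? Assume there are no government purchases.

Setting quantity demanded equal to quantity supplied, 465 - 3p = 6p - 75, gives p* = 60 and q* = 285.
The floor of 133 is above the equilibrium price 60, so it binds.
At p = 133: qd = 465 - 3·133 = 66 and qs = 6·133 - 75 = 723.
Quantity traded falls to 66. At q = 66 the demand price is (465 - 66)/3 = 133 and the supply price is (75 + 66)/6 = 23.5.
Deadweight loss = ½ · (133 - 23.5) · (285 - 66) = ½ · 109.5 · 219 = 11990.25.

11990.25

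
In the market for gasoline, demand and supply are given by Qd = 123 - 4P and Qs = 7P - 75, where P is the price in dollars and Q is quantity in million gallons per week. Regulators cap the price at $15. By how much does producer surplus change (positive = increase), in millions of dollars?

-121.5

Equilibrium: 123 - 4P = 7P - 75, so 198 = 11P and P* = 18, Q* = 51.
Since 15 < 18, the ceiling is binding.
At P = 15: Qd = 123 - 4·15 = 63 and Qs = 7·15 - 75 = 30.
Producer surplus without the control is ½ · (18 - 75/7) · 51 = 2601/14.
With the ceiling, producers sell 30 units at 15, so PS = ½ · (15 - 75/7) · 30 = 450/7.
Change in producer surplus = 450/7 - 2601/14 = -121.5.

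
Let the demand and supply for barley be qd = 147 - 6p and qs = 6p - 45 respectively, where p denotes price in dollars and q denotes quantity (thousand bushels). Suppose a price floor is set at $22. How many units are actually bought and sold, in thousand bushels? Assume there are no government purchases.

15

Setting quantity demanded equal to quantity supplied, 147 - 6p = 6p - 45, gives p* = 16 and q* = 51.
Since 22 > 16, the floor is binding.
At p = 22: qd = 147 - 6·22 = 15 and qs = 6·22 - 45 = 87.
The quantity actually transacted is the short side, demand: 15.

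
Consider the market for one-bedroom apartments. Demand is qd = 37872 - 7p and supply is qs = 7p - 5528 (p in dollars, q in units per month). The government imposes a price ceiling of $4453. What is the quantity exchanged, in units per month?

16172

Setting quantity demanded equal to quantity supplied, 37872 - 7p = 7p - 5528, gives p* = 3100 and q* = 16172.
The ceiling of 4453 is above the equilibrium price 3100, so it is not binding; the market clears at p* = 3100, q* = 16172.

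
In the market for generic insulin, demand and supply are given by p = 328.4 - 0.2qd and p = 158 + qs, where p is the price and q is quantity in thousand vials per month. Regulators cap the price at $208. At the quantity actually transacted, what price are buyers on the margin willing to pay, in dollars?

318.4

Rearranging demand gives qd = 1642 - 5p; rearranging supply gives qs = p - 158. Equilibrium: 1642 - 5p = p - 158, so 1800 = 6p and p* = 300, q* = 142.
The ceiling of 208 is below the equilibrium price 300, so it binds.
At p = 208: qd = 1642 - 5·208 = 602 and qs = 208 - 158 = 50.
Only 50 units reach the market. On the demand curve, the marginal buyer's willingness to pay at q = 50 is (1642 - 50)/5 = 318.4.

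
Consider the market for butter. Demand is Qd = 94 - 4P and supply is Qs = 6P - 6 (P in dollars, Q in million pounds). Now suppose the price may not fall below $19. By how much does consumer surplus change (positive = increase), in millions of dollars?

Equilibrium: 94 - 4P = 6P - 6, so 100 = 10P and P* = 10, Q* = 54.
The floor of 19 is above the equilibrium price 10, so it binds.
At P = 19: Qd = 94 - 4·19 = 18 and Qs = 6·19 - 6 = 108.
Consumer surplus without the control is ½ · (23.5 - 10) · 54 = 364.5.
With the floor, consumers buy 18 units at 19, so CS = ½ · (23.5 - 19) · 18 = 40.5.
Change in consumer surplus = 40.5 - 364.5 = -324.

-324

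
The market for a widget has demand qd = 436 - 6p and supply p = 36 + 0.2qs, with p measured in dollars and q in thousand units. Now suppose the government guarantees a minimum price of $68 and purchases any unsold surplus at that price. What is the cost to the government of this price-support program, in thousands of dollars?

8976

Rearranging supply gives qs = 5p - 180. In a free market, 436 - 6p = 5p - 180 gives the equilibrium p* = 56, q* = 100.
Since 68 > 56, the floor is binding.
At p = 68: qd = 436 - 6·68 = 28 and qs = 5·68 - 180 = 160.
Surplus = qs - qd = 132.
Government expenditure = surplus × support price = 132 × 68 = 8976.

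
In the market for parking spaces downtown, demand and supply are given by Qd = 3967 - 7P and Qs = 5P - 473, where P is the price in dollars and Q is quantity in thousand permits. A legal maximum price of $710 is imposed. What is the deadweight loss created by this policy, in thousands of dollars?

In a free market, 3967 - 7P = 5P - 473 gives the equilibrium P* = 370, Q* = 1377.
The ceiling of 710 is above the equilibrium price 370, so it is not binding; the market clears at P* = 370, Q* = 1377.
Since the control does not bind, no trades are prevented and deadweight loss is zero.

0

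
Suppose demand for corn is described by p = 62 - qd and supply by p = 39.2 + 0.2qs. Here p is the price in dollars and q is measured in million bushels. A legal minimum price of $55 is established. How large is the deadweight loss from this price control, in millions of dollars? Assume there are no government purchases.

Rearranging demand gives qd = 62 - p; rearranging supply gives qs = 5p - 196. Without the control the market clears where 62 - p = 5p - 196, i.e. p* = 43 and q* = 19.
Since 55 > 43, the floor is binding.
At p = 55: qd = 62 - 55 = 7 and qs = 5·55 - 196 = 79.
Quantity traded falls to 7. At q = 7 the demand price is 62 - 7 = 55 and the supply price is (196 + 7)/5 = 40.6.
Deadweight loss = ½ · (55 - 40.6) · (19 - 7) = ½ · 14.4 · 12 = 86.4.

86.4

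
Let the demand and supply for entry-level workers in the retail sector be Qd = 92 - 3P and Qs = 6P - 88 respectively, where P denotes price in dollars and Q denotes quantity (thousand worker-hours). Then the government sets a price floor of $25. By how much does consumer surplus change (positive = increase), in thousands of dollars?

-122.5

Setting quantity demanded equal to quantity supplied, 92 - 3P = 6P - 88, gives P* = 20 and Q* = 32.
Since 25 > 20, the floor is binding.
At P = 25: Qd = 92 - 3·25 = 17 and Qs = 6·25 - 88 = 62.
Consumer surplus without the control is ½ · (92/3 - 20) · 32 = 512/3.
With the floor, consumers buy 17 units at 25, so CS = ½ · (92/3 - 25) · 17 = 289/6.
Change in consumer surplus = 289/6 - 512/3 = -122.5.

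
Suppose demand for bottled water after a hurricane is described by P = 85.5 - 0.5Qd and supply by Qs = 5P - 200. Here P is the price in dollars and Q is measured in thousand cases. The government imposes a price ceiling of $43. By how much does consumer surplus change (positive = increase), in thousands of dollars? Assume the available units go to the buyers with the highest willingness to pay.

Rearranging demand gives Qd = 171 - 2P. Setting quantity demanded equal to quantity supplied, 171 - 2P = 5P - 200, gives P* = 53 and Q* = 65.
Because the ceiling (43) lies below the market-clearing price, it is binding.
At P = 43: Qd = 171 - 2·43 = 85 and Qs = 5·43 - 200 = 15.
Consumer surplus without the control is ½ · (85.5 - 53) · 65 = 1056.25.
With the ceiling, 15 units are sold at 43 (assume they go to the highest-value buyers). The demand price at Q = 15 is 78, so CS = ½ · [(85.5 - 43) + (78 - 43)] · 15 = 581.25.
Change in consumer surplus = 581.25 - 1056.25 = -475.

-475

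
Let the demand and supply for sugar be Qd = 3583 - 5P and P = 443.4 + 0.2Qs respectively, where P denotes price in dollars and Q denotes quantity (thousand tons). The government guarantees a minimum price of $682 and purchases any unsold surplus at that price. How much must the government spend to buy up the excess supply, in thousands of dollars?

695640

Rearranging supply gives Qs = 5P - 2217. Without the control the market clears where 3583 - 5P = 5P - 2217, i.e. P* = 580 and Q* = 683.
Since 682 > 580, the floor is binding.
At P = 682: Qd = 3583 - 5·682 = 173 and Qs = 5·682 - 2217 = 1193.
Surplus = Qs - Qd = 1020.
Government expenditure = surplus × support price = 1020 × 682 = 695640.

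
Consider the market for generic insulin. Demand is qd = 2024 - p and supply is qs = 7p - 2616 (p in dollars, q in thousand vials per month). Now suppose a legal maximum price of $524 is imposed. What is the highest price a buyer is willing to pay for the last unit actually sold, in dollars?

In a free market, 2024 - p = 7p - 2616 gives the equilibrium p* = 580, q* = 1444.
Since 524 < 580, the ceiling is binding.
At p = 524: qd = 2024 - 524 = 1500 and qs = 7·524 - 2616 = 1052.
Only 1052 units reach the market. On the demand curve, the marginal buyer's willingness to pay at q = 1052 is (2024 - 1052) = 972.

972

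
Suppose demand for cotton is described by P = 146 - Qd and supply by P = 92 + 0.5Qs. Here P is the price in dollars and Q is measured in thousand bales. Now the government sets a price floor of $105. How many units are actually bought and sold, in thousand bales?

Rearranging demand gives Qd = 146 - P; rearranging supply gives Qs = 2P - 184. Without the control the market clears where 146 - P = 2P - 184, i.e. P* = 110 and Q* = 36.
Since 105 is below P* = 110, the floor does not bind and the free-market outcome prevails.

36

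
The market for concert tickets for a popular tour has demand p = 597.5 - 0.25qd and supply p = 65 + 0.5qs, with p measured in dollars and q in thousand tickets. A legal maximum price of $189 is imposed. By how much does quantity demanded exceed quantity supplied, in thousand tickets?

Rearranging demand gives qd = 2390 - 4p; rearranging supply gives qs = 2p - 130. Without the control the market clears where 2390 - 4p = 2p - 130, i.e. p* = 420 and q* = 710.
Because the ceiling (189) lies below the market-clearing price, it is binding.
At p = 189: qd = 2390 - 4·189 = 1634 and qs = 2·189 - 130 = 248.
Shortage = qd - qs = 1634 - 248 = 1386.

1386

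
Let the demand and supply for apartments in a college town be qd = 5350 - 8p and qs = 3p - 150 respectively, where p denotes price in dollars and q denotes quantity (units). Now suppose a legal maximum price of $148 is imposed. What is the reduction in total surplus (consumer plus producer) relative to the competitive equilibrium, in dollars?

255552

In a free market, 5350 - 8p = 3p - 150 gives the equilibrium p* = 500, q* = 1350.
Since 148 < 500, the ceiling is binding.
At p = 148: qd = 5350 - 8·148 = 4166 and qs = 3·148 - 150 = 294.
Quantity traded falls to 294. At q = 294 the demand price is (5350 - 294)/8 = 632 and the supply price is (150 + 294)/3 = 148.
Deadweight loss = ½ · (632 - 148) · (1350 - 294) = ½ · 484 · 1056 = 255552.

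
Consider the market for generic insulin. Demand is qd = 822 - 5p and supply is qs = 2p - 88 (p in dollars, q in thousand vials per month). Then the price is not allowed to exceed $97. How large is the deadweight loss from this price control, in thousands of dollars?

Without the control the market clears where 822 - 5p = 2p - 88, i.e. p* = 130 and q* = 172.
The ceiling of 97 is below the equilibrium price 130, so it binds.
At p = 97: qd = 822 - 5·97 = 337 and qs = 2·97 - 88 = 106.
Quantity traded falls to 106. At q = 106 the demand price is (822 - 106)/5 = 143.2 and the supply price is (88 + 106)/2 = 97.
Deadweight loss = ½ · (143.2 - 97) · (172 - 106) = ½ · 46.2 · 66 = 1524.6.

1524.6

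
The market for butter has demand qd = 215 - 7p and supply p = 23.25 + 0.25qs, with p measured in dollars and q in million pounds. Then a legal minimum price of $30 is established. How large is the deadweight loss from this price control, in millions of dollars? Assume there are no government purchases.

Rearranging supply gives qs = 4p - 93. Equilibrium: 215 - 7p = 4p - 93, so 308 = 11p and p* = 28, q* = 19.
Since 30 > 28, the floor is binding.
At p = 30: qd = 215 - 7·30 = 5 and qs = 4·30 - 93 = 27.
Quantity traded falls to 5. At q = 5 the demand price is (215 - 5)/7 = 30 and the supply price is (93 + 5)/4 = 24.5.
Deadweight loss = ½ · (30 - 24.5) · (19 - 5) = ½ · 5.5 · 14 = 38.5.

38.5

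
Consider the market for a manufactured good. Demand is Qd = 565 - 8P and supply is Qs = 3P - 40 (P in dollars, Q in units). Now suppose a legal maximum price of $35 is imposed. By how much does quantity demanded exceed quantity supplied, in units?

Setting quantity demanded equal to quantity supplied, 565 - 8P = 3P - 40, gives P* = 55 and Q* = 125.
The ceiling of 35 is below the equilibrium price 55, so it binds.
At P = 35: Qd = 565 - 8·35 = 285 and Qs = 3·35 - 40 = 65.
Shortage = Qd - Qs = 285 - 65 = 220.

220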